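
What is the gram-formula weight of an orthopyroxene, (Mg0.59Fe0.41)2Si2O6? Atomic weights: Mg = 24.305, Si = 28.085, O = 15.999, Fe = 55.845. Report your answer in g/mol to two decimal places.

226.64 g/mol

The formula mass is the sum 1.18(24.305) + 0.82(55.845) + 2(28.085) + 6(15.999).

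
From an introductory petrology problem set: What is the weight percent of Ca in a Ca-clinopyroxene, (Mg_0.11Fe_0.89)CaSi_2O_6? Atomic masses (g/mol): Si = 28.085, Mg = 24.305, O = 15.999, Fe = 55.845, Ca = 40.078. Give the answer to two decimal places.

16.38 mass %

Molar mass of (Mg_0.11Fe_0.89)CaSi_2O_6: 0.11*24.305 + 0.89*55.845 + 1*40.078 + 2*28.085 + 6*15.999 = 244.618 g/mol.
Mass of Ca per formula unit: 1 × 40.078 = 40.078 g.
Weight fraction Ca = 40.078 / 244.618 = 0.1638.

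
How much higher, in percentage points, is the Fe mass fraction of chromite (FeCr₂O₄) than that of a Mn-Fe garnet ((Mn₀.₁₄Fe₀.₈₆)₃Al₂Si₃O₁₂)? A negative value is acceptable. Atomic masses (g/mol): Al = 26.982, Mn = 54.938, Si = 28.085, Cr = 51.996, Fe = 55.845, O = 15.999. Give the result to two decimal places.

-4.02 percentage points

M(FeCr₂O₄) = 223.833 g/mol, so wt% Fe = 55.845/223.833 × 100 = 24.95%.
M((Mn₀.₁₄Fe₀.₈₆)₃Al₂Si₃O₁₂) = 497.361 g/mol, so wt% Fe = 144.080/497.361 × 100 = 28.97%.
24.95 − 28.97 = -4.02 pp.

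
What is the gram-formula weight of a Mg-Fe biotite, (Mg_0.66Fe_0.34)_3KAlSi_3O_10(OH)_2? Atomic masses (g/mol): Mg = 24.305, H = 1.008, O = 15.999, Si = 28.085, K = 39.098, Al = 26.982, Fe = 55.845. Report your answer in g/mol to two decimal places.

449.42 g/mol

M = 1.98*24.305 + 1.02*55.845 + 1*39.098 + 1*26.982 + 3*28.085 + 12*15.999 + 2*1.008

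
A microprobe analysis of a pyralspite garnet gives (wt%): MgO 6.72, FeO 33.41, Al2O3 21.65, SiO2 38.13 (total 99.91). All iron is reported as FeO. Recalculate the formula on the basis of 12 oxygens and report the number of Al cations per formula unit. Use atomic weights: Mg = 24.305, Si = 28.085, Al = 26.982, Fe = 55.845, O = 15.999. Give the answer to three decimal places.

MgO: 6.72/40.304 = 0.16673 mol → 0.16673 mol Mg, 0.16673 mol O.
FeO: 33.41/71.844 = 0.46504 mol → 0.46504 mol Fe, 0.46504 mol O.
Al2O3: 21.65/101.961 = 0.21234 mol → 0.42468 mol Al, 0.63702 mol O.
SiO2: 38.13/60.083 = 0.63462 mol → 0.63462 mol Si, 1.26924 mol O.
Total oxygen = 2.53803 mol. Normalization factor = 12/2.53803 = 4.72808.
Al per 12 O = 0.42468 × 4.72808 = 2.008.

2.008 Al apfu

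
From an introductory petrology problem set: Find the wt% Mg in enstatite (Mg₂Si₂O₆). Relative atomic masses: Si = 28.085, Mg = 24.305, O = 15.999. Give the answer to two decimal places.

24.21 wt%

Molar mass of Mg₂Si₂O₆: 2*24.305 + 2*28.085 + 6*15.999 = 200.774 g/mol.
Mass of Mg per formula unit: 2 × 24.305 = 48.610 g.
Weight fraction Mg = 48.610 / 200.774 = 0.2421.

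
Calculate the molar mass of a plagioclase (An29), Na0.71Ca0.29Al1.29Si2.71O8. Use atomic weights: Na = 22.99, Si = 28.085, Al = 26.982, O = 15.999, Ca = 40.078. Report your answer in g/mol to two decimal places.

266.85 g/mol

The formula mass is the sum 0.71*22.99 + 0.29*40.078 + 1.29*26.982 + 2.71*28.085 + 8*15.999.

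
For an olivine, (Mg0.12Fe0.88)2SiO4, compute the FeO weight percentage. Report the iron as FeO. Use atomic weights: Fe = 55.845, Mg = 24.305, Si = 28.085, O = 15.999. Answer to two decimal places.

Molar mass of (Mg0.12Fe0.88)2SiO4 = 0.24*24.305 + 1.76*55.845 + 1*28.085 + 4*15.999 = 196.201 g/mol.
Each formula unit contains 1.76 Fe, equivalent to 1.76/1 = 1.7600 mol FeO.
M(FeO) = 1×55.845 + 1×15.999 = 71.844 g/mol.
Mass of FeO per formula unit = 1.7600 × 71.844 = 126.445 g.
FeO wt% = 126.445 / 196.201 × 100 = 64.45%.

64.45 wt%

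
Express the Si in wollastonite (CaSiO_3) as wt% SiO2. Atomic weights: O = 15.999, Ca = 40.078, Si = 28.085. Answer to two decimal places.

Molar mass of CaSiO_3 = 1×40.078 + 1×28.085 + 3×15.999 = 116.160 g/mol.
Each formula unit contains 1 Si, equivalent to 1/1 = 1.0000 mol SiO2.
M(SiO2) = 1×28.085 + 2×15.999 = 60.083 g/mol.
Mass of SiO2 per formula unit = 1.0000 × 60.083 = 60.083 g.
SiO2 wt% = 60.083 / 116.160 × 100 = 51.72%.

51.72 wt%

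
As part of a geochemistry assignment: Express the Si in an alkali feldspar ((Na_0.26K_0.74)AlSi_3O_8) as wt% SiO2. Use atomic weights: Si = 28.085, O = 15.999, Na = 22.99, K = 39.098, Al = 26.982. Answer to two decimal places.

65.75 wt%

Molar mass of (Na_0.26K_0.74)AlSi_3O_8 = 0.26×22.99 + 0.74×39.098 + 1×26.982 + 3×28.085 + 8×15.999 = 274.139 g/mol.
Each formula unit contains 3 Si, equivalent to 3/1 = 3.0000 mol SiO2.
M(SiO2) = 1×28.085 + 2×15.999 = 60.083 g/mol.
Mass of SiO2 per formula unit = 3.0000 × 60.083 = 180.249 g.
SiO2 wt% = 180.249 / 274.139 × 100 = 65.75%.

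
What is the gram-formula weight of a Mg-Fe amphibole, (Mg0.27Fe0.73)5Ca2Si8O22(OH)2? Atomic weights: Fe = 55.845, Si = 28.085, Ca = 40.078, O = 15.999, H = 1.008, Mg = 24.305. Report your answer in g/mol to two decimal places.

M = 1.35·24.305 + 3.65·55.845 + 2·40.078 + 8·28.085 + 24·15.999 + 2·1.008

927.47 g/mol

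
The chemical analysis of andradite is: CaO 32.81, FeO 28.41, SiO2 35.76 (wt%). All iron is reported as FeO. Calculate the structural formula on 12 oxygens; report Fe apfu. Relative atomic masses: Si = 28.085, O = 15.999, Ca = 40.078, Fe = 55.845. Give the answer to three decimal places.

2.186 Fe apfu

CaO (M=56.077): mol = 0.58509; Ca = 0.58509, O = 0.58509.
FeO (M=71.844): mol = 0.39544; Fe = 0.39544, O = 0.39544.
SiO2 (M=60.083): mol = 0.59518; Si = 0.59518, O = 1.19036.
ΣO = 2.17089; factor = 12/ΣO = 5.52769.
Fe apfu = 0.39544 × 5.52769 = 2.186.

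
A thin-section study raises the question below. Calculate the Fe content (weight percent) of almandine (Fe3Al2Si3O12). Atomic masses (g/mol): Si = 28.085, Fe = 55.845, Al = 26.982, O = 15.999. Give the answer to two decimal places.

M(Fe3Al2Si3O12) = 497.742 g/mol.
Fe contributes 3 × 55.845 = 167.535 g per mole.
167.535/497.742 = 0.3366 → 33.66%.

33.66 weight percent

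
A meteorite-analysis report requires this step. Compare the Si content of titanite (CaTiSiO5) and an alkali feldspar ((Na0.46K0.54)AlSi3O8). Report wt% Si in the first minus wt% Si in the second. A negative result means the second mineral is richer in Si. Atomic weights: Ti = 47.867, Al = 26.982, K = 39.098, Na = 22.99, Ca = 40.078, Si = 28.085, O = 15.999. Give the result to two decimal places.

-16.77 percentage points

Si in CaTiSiO5: molar mass 196.025 g/mol; 1×28.085 = 28.085 g → 14.33 wt%.
Si in (Na0.46K0.54)AlSi3O8: molar mass 270.917 g/mol; 3×28.085 = 84.255 g → 31.10 wt%.
Difference = 14.33 − 31.10 = -16.77 percentage points.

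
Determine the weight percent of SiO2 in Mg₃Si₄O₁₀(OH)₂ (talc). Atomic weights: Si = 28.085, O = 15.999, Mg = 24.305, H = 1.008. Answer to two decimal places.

63.37 wt%

M(Mg₃Si₄O₁₀(OH)₂) = 379.259 g/mol; M(SiO2) = 60.083 g/mol.
Moles SiO2 per formula unit = 4 Si ÷ 1 = 4.0000.
SiO2 fraction = (4.0000 × 60.083) / 379.259 = 240.332/379.259 = 0.6337.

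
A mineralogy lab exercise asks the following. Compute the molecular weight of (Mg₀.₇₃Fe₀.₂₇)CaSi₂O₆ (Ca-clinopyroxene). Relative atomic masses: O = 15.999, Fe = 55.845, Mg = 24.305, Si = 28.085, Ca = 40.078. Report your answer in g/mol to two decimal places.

The formula mass is the sum 0.73(24.305) + 0.27(55.845) + 1(40.078) + 2(28.085) + 6(15.999).

225.06 g/mol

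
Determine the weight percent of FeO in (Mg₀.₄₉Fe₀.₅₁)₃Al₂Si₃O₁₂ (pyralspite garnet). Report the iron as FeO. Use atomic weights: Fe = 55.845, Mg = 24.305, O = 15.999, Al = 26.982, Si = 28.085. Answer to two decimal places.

M((Mg₀.₄₉Fe₀.₅₁)₃Al₂Si₃O₁₂) = 451.378 g/mol; M(FeO) = 71.844 g/mol.
Moles FeO per formula unit = 1.53 Fe ÷ 1 = 1.5300.
FeO fraction = (1.5300 × 71.844) / 451.378 = 109.921/451.378 = 0.2435.

24.35 wt%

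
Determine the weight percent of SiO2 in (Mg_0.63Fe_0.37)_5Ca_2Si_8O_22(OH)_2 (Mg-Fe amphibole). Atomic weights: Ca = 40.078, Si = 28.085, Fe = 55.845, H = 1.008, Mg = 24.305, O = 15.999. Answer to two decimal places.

M((Mg_0.63Fe_0.37)_5Ca_2Si_8O_22(OH)_2) = 870.702 g/mol; M(SiO2) = 60.083 g/mol.
Moles SiO2 per formula unit = 8 Si ÷ 1 = 8.0000.
SiO2 fraction = (8.0000 × 60.083) / 870.702 = 480.664/870.702 = 0.5520.

55.20 wt%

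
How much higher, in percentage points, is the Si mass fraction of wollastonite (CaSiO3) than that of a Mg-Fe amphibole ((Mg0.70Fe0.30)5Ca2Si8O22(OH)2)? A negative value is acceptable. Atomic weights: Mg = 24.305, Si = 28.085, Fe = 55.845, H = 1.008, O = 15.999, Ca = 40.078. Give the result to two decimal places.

Si in CaSiO3: molar mass 116.160 g/mol; 1×28.085 = 28.085 g → 24.18 wt%.
Si in (Mg0.70Fe0.30)5Ca2Si8O22(OH)2: molar mass 859.663 g/mol; 8×28.085 = 224.680 g → 26.14 wt%.
Difference = 24.18 − 26.14 = -1.96 percentage points.

-1.96 percentage points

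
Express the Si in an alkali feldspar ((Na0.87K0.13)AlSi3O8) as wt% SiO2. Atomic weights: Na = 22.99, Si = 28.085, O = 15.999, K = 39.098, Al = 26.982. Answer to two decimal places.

Formula mass = 264.313 g/mol.
3 Si → 3.0000 mol SiO2 per formula unit; M(SiO2) = 60.083, so SiO2 mass = 180.249 g.
180.249/264.313 × 100 = 68.20 wt%.

68.20 wt%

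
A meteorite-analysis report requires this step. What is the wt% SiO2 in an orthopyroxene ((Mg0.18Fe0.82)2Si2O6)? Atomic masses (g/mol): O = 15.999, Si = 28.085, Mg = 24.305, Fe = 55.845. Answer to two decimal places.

47.59 wt%

M((Mg0.18Fe0.82)2Si2O6) = 252.500 g/mol; M(SiO2) = 60.083 g/mol.
Moles SiO2 per formula unit = 2 Si ÷ 1 = 2.0000.
SiO2 fraction = (2.0000 × 60.083) / 252.500 = 120.166/252.500 = 0.4759.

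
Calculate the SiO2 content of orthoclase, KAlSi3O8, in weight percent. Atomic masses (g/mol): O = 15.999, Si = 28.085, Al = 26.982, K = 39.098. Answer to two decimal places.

64.76 wt%

M(KAlSi3O8) = 278.327 g/mol; M(SiO2) = 60.083 g/mol.
Moles SiO2 per formula unit = 3 Si ÷ 1 = 3.0000.
SiO2 fraction = (3.0000 × 60.083) / 278.327 = 180.249/278.327 = 0.6476.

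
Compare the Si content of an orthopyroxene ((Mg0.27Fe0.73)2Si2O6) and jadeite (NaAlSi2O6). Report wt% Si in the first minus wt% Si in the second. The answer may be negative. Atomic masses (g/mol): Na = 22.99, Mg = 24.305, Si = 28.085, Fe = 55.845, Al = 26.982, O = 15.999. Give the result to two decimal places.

-5.03 percentage points

Si in (Mg0.27Fe0.73)2Si2O6: molar mass 246.822 g/mol; 2×28.085 = 56.170 g → 22.76 wt%.
Si in NaAlSi2O6: molar mass 202.136 g/mol; 2×28.085 = 56.170 g → 27.79 wt%.
Difference = 22.76 − 27.79 = -5.03 percentage points.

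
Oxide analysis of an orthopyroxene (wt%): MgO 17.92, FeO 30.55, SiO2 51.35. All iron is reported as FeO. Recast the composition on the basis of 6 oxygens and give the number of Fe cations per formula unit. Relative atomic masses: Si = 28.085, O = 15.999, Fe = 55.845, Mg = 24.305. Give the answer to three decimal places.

MgO (M=40.304): mol = 0.44462; Mg = 0.44462, O = 0.44462.
FeO (M=71.844): mol = 0.42523; Fe = 0.42523, O = 0.42523.
SiO2 (M=60.083): mol = 0.85465; Si = 0.85465, O = 1.70930.
ΣO = 2.57915; factor = 6/ΣO = 2.32635.
Fe apfu = 0.42523 × 2.32635 = 0.989.

0.989 Fe apfu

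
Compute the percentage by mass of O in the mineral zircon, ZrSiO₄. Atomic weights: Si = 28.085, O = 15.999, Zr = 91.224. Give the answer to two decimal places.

34.91 wt%

Molar mass of ZrSiO₄: 1×91.224 + 1×28.085 + 4×15.999 = 183.305 g/mol.
Mass of O per formula unit: 4 × 15.999 = 63.996 g.
Weight fraction O = 63.996 / 183.305 = 0.3491.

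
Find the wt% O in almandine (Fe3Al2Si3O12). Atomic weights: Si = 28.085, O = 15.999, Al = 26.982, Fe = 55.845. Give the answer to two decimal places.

38.57 mass %

Formula mass = 3*55.845 + 2*26.982 + 3*28.085 + 12*15.999 = 497.742 g/mol, of which 191.988 g is O.
So O makes up 191.988/497.742 = 0.3857 of the mass, i.e. 38.57%.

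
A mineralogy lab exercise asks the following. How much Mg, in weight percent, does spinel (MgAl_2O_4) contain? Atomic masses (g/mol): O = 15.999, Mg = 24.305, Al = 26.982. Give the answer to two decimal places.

Formula mass = 1×24.305 + 2×26.982 + 4×15.999 = 142.265 g/mol, of which 24.305 g is Mg.
So Mg makes up 24.305/142.265 = 0.1708 of the mass, i.e. 17.08%.

17.08 weight percent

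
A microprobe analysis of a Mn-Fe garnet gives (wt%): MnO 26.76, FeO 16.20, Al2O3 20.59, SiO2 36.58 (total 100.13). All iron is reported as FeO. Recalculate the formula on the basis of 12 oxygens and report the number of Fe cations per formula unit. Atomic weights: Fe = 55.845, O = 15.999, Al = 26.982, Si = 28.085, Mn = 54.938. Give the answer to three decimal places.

1.115 Fe apfu

MnO (M=70.937): mol = 0.37724; Mn = 0.37724, O = 0.37724.
FeO (M=71.844): mol = 0.22549; Fe = 0.22549, O = 0.22549.
Al2O3 (M=101.961): mol = 0.20194; Al = 0.40388, O = 0.60582.
SiO2 (M=60.083): mol = 0.60882; Si = 0.60882, O = 1.21764.
ΣO = 2.42619; factor = 12/ΣO = 4.94603.
Fe apfu = 0.22549 × 4.94603 = 1.115.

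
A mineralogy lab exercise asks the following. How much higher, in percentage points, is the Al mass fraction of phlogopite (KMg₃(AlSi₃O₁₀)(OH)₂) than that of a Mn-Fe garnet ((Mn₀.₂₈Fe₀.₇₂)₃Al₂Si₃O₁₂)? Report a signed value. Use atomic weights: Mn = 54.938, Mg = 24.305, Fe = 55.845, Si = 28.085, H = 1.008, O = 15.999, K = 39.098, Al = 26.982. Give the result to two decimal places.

First mineral: 26.982 g Al in 417.254 g formula = 6.47 wt% Al.
Second mineral: 53.964 g Al in 496.980 g formula = 10.86 wt% Al.
6.47% − 10.86% gives a difference of -4.39 percentage points.

-4.39 percentage points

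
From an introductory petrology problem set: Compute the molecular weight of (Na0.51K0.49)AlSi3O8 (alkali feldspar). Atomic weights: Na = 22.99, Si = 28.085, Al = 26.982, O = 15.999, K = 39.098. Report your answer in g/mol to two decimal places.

270.11 g/mol

M = 0.51×22.99 + 0.49×39.098 + 1×26.982 + 3×28.085 + 8×15.999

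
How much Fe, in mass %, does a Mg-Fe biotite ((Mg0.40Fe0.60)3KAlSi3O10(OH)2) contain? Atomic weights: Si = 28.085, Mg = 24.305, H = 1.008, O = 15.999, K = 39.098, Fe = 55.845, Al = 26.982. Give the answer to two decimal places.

Formula mass = 1.20×24.305 + 1.80×55.845 + 1×39.098 + 1×26.982 + 3×28.085 + 12×15.999 + 2×1.008 = 474.026 g/mol, of which 100.521 g is Fe.
So Fe makes up 100.521/474.026 = 0.2121 of the mass, i.e. 21.21%.

21.21 mass %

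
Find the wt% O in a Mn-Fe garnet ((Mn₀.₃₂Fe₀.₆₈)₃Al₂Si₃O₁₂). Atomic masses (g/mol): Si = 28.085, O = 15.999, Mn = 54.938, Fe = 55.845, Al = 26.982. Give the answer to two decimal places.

M((Mn₀.₃₂Fe₀.₆₈)₃Al₂Si₃O₁₂) = 496.871 g/mol.
O contributes 12 × 15.999 = 191.988 g per mole.
191.988/496.871 = 0.3864 → 38.64%.

38.64 weight percent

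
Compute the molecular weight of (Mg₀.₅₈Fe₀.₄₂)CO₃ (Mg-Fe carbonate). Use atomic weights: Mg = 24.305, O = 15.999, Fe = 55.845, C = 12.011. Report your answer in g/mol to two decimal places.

M = 0.58·24.305 + 0.42·55.845 + 1·12.011 + 3·15.999

97.56 g/mol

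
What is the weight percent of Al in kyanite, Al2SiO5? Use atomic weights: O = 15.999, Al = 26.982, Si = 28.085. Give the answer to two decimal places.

M(Al2SiO5) = 162.044 g/mol.
Al contributes 2 × 26.982 = 53.964 g per mole.
53.964/162.044 = 0.3330 → 33.30%.

33.30 weight percent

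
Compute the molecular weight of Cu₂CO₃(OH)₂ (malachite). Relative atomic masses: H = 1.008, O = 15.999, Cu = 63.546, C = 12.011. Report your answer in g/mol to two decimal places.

M = 2·63.546 + 1·12.011 + 5·15.999 + 2·1.008

221.11 g/mol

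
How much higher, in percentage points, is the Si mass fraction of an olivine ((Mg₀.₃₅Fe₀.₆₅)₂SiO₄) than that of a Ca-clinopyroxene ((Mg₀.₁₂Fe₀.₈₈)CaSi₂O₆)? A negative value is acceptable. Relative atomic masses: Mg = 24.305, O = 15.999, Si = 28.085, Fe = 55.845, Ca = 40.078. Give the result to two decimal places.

-7.53 percentage points

Si in (Mg₀.₃₅Fe₀.₆₅)₂SiO₄: molar mass 181.693 g/mol; 1×28.085 = 28.085 g → 15.46 wt%.
Si in (Mg₀.₁₂Fe₀.₈₈)CaSi₂O₆: molar mass 244.302 g/mol; 2×28.085 = 56.170 g → 22.99 wt%.
Difference = 15.46 − 22.99 = -7.53 percentage points.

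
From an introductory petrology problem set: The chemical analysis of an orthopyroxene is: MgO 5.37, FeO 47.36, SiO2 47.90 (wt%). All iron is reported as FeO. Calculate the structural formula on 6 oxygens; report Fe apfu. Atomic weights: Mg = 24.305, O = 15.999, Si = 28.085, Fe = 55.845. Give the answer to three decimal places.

1.657 Fe apfu

MgO (M=40.304): mol = 0.13324; Mg = 0.13324, O = 0.13324.
FeO (M=71.844): mol = 0.65921; Fe = 0.65921, O = 0.65921.
SiO2 (M=60.083): mol = 0.79723; Si = 0.79723, O = 1.59446.
ΣO = 2.38691; factor = 6/ΣO = 2.51371.
Fe apfu = 0.65921 × 2.51371 = 1.657.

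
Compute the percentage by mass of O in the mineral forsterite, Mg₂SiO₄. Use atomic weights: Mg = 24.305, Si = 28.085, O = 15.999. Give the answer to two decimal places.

Formula mass = 2·24.305 + 1·28.085 + 4·15.999 = 140.691 g/mol, of which 63.996 g is O.
So O makes up 63.996/140.691 = 0.4549 of the mass, i.e. 45.49%.

45.49 mass %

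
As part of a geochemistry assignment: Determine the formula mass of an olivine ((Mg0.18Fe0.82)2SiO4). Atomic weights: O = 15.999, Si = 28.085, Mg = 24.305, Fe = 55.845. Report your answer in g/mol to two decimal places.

The formula mass is the sum 0.36(24.305) + 1.64(55.845) + 1(28.085) + 4(15.999).

192.42 g/mol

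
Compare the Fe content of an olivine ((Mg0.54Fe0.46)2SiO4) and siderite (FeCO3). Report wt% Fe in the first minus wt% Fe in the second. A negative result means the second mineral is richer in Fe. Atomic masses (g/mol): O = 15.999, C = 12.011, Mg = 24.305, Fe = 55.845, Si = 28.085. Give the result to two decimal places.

-17.93 percentage points

Fe in (Mg0.54Fe0.46)2SiO4: molar mass 169.708 g/mol; 0.92×55.845 = 51.377 g → 30.27 wt%.
Fe in FeCO3: molar mass 115.853 g/mol; 1×55.845 = 55.845 g → 48.20 wt%.
Difference = 30.27 − 48.20 = -17.93 percentage points.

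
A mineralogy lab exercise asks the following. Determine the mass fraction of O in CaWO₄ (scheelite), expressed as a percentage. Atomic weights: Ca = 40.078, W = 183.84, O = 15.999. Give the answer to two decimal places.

Molar mass of CaWO₄: 1·40.078 + 1·183.84 + 4·15.999 = 287.914 g/mol.
Mass of O per formula unit: 4 × 15.999 = 63.996 g.
Weight fraction O = 63.996 / 287.914 = 0.2223.

22.23 weight percent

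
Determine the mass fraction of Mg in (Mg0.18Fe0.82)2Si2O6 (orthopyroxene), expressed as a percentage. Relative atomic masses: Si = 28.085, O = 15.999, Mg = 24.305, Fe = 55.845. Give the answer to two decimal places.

3.47 weight percent

Molar mass of (Mg0.18Fe0.82)2Si2O6: 0.36*24.305 + 1.64*55.845 + 2*28.085 + 6*15.999 = 252.500 g/mol.
Mass of Mg per formula unit: 0.36 × 24.305 = 8.750 g.
Weight fraction Mg = 8.750 / 252.500 = 0.0347.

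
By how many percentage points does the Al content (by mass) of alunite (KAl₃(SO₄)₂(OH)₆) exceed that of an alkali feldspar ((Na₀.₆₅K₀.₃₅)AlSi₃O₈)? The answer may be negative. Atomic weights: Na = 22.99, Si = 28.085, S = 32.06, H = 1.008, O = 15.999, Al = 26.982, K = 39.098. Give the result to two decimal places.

First mineral: 80.946 g Al in 414.198 g formula = 19.54 wt% Al.
Second mineral: 26.982 g Al in 267.857 g formula = 10.07 wt% Al.
19.54% − 10.07% gives a difference of 9.47 percentage points.

9.47 percentage points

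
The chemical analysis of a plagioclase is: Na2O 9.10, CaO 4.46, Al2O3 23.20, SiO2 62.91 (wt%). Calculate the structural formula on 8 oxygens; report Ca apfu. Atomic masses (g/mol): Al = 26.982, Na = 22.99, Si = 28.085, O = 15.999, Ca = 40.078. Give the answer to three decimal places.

9.10 wt% Na2O ÷ 61.979 g/mol = 0.14682 mol, giving 0.29364 Na and 0.14682 O.
4.46 wt% CaO ÷ 56.077 g/mol = 0.07953 mol, giving 0.07953 Ca and 0.07953 O.
23.20 wt% Al2O3 ÷ 101.961 g/mol = 0.22754 mol, giving 0.45508 Al and 0.68262 O.
62.91 wt% SiO2 ÷ 60.083 g/mol = 1.04705 mol, giving 1.04705 Si and 2.09410 O.
Oxygen sums to 3.00307; scaling by 8/3.00307 = 2.66394 puts the formula on 8 O.
Ca: 0.07953 × 2.66394 = 0.212 atoms per formula unit.

0.212 Ca apfu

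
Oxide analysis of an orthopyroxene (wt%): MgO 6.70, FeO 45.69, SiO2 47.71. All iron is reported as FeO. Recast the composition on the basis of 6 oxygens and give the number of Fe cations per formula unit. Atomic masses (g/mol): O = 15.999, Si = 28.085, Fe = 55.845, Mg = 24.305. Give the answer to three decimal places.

1.596 Fe apfu

MgO: 6.70/40.304 = 0.16624 mol → 0.16624 mol Mg, 0.16624 mol O.
FeO: 45.69/71.844 = 0.63596 mol → 0.63596 mol Fe, 0.63596 mol O.
SiO2: 47.71/60.083 = 0.79407 mol → 0.79407 mol Si, 1.58814 mol O.
Total oxygen = 2.39034 mol. Normalization factor = 6/2.39034 = 2.51010.
Fe per 6 O = 0.63596 × 2.51010 = 1.596.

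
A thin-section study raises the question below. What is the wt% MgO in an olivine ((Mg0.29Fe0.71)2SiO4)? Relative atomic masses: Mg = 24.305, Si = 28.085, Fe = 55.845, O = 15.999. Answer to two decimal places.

12.60 wt%

Formula mass = 185.478 g/mol.
0.58 Mg → 0.5800 mol MgO per formula unit; M(MgO) = 40.304, so MgO mass = 23.376 g.
23.376/185.478 × 100 = 12.60 wt%.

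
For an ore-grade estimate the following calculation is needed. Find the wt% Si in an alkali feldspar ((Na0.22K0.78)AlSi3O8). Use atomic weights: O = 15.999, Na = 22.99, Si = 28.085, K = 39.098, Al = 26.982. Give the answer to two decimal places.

M((Na0.22K0.78)AlSi3O8) = 274.783 g/mol.
Si contributes 3 × 28.085 = 84.255 g per mole.
84.255/274.783 = 0.3066 → 30.66%.

30.66 mass %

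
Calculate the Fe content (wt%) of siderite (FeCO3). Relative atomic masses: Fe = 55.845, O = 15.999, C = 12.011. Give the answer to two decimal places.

M(FeCO3) = 115.853 g/mol.
Fe contributes 1 × 55.845 = 55.845 g per mole.
55.845/115.853 = 0.4820 → 48.20%.

48.20 wt%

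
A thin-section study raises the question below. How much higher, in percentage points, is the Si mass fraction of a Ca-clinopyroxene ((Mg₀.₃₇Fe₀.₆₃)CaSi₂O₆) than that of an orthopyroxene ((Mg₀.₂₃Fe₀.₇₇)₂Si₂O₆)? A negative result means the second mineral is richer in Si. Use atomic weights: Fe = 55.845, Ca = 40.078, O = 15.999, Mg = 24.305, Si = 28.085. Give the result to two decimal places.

M((Mg₀.₃₇Fe₀.₆₃)CaSi₂O₆) = 236.417 g/mol, so wt% Si = 56.170/236.417 × 100 = 23.76%.
M((Mg₀.₂₃Fe₀.₇₇)₂Si₂O₆) = 249.346 g/mol, so wt% Si = 56.170/249.346 × 100 = 22.53%.
23.76 − 22.53 = 1.23 pp.

1.23 percentage points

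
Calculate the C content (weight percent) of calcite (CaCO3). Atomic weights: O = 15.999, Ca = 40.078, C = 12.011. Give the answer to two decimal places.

Formula mass = 1*40.078 + 1*12.011 + 3*15.999 = 100.086 g/mol, of which 12.011 g is C.
So C makes up 12.011/100.086 = 0.1200 of the mass, i.e. 12.00%.

12.00 weight percent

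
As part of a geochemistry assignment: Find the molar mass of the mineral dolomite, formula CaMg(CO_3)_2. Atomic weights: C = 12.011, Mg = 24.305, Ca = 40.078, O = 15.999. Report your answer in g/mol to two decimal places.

184.40 g/mol

The formula mass is the sum 1×40.078 + 1×24.305 + 2×12.011 + 6×15.999.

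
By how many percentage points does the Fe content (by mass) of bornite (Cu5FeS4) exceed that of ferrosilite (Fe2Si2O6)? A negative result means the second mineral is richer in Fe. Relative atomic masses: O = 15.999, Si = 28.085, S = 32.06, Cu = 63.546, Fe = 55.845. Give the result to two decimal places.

-31.20 percentage points

Fe in Cu5FeS4: molar mass 501.815 g/mol; 1×55.845 = 55.845 g → 11.13 wt%.
Fe in Fe2Si2O6: molar mass 263.854 g/mol; 2×55.845 = 111.690 g → 42.33 wt%.
Difference = 11.13 − 42.33 = -31.20 percentage points.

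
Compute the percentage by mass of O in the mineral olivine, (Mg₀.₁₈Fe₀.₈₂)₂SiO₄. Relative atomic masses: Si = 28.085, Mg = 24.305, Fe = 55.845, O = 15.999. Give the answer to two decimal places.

Molar mass of (Mg₀.₁₈Fe₀.₈₂)₂SiO₄: 0.36·24.305 + 1.64·55.845 + 1·28.085 + 4·15.999 = 192.417 g/mol.
Mass of O per formula unit: 4 × 15.999 = 63.996 g.
Weight fraction O = 63.996 / 192.417 = 0.3326.

33.26 weight percent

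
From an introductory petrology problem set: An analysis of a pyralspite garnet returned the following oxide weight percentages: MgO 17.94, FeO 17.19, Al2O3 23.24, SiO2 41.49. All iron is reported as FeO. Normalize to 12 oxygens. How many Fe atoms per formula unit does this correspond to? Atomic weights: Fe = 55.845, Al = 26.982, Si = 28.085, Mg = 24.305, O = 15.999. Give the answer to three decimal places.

1.044 Fe apfu

MgO (M=40.304): mol = 0.44512; Mg = 0.44512, O = 0.44512.
FeO (M=71.844): mol = 0.23927; Fe = 0.23927, O = 0.23927.
Al2O3 (M=101.961): mol = 0.22793; Al = 0.45586, O = 0.68379.
SiO2 (M=60.083): mol = 0.69054; Si = 0.69054, O = 1.38108.
ΣO = 2.74926; factor = 12/ΣO = 4.36481.
Fe apfu = 0.23927 × 4.36481 = 1.044.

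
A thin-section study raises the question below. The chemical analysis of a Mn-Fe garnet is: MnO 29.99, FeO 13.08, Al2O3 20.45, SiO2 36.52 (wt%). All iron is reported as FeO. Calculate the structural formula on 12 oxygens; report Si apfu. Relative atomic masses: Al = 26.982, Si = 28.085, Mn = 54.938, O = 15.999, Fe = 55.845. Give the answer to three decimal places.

MnO (M=70.937): mol = 0.42277; Mn = 0.42277, O = 0.42277.
FeO (M=71.844): mol = 0.18206; Fe = 0.18206, O = 0.18206.
Al2O3 (M=101.961): mol = 0.20057; Al = 0.40114, O = 0.60171.
SiO2 (M=60.083): mol = 0.60783; Si = 0.60783, O = 1.21566.
ΣO = 2.42220; factor = 12/ΣO = 4.95417.
Si apfu = 0.60783 × 4.95417 = 3.011.

3.011 Si apfu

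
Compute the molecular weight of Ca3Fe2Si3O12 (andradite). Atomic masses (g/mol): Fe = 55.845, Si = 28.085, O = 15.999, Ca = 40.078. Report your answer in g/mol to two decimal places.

508.17 g/mol

Ca: 3 × 40.078 = 120.2340
Fe: 2 × 55.845 = 111.6900
Si: 3 × 28.085 = 84.2550
O: 12 × 15.999 = 191.9880
Summing the contributions gives the formula mass.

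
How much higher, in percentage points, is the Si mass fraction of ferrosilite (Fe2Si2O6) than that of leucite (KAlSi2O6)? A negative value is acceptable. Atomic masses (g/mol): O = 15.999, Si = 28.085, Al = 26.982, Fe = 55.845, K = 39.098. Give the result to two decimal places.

Si in Fe2Si2O6: molar mass 263.854 g/mol; 2×28.085 = 56.170 g → 21.29 wt%.
Si in KAlSi2O6: molar mass 218.244 g/mol; 2×28.085 = 56.170 g → 25.74 wt%.
Difference = 21.29 − 25.74 = -4.45 percentage points.

-4.45 percentage points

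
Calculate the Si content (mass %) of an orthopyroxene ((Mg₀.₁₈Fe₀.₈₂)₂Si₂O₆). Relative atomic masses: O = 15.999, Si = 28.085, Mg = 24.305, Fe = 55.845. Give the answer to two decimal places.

22.25 mass %

M((Mg₀.₁₈Fe₀.₈₂)₂Si₂O₆) = 252.500 g/mol.
Si contributes 2 × 28.085 = 56.170 g per mole.
56.170/252.500 = 0.2225 → 22.25%.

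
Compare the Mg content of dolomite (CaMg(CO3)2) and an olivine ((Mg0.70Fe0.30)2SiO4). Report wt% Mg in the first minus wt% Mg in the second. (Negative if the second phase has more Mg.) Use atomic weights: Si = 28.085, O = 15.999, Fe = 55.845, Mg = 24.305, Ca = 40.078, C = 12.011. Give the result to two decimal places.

-8.14 percentage points

Mg in CaMg(CO3)2: molar mass 184.399 g/mol; 1×24.305 = 24.305 g → 13.18 wt%.
Mg in (Mg0.70Fe0.30)2SiO4: molar mass 159.615 g/mol; 1.40×24.305 = 34.027 g → 21.32 wt%.
Difference = 13.18 − 21.32 = -8.14 percentage points.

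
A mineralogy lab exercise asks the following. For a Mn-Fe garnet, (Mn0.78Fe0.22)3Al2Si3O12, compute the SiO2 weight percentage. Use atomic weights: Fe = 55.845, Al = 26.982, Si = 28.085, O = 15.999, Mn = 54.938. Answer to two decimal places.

36.37 wt%

M((Mn0.78Fe0.22)3Al2Si3O12) = 495.620 g/mol; M(SiO2) = 60.083 g/mol.
Moles SiO2 per formula unit = 3 Si ÷ 1 = 3.0000.
SiO2 fraction = (3.0000 × 60.083) / 495.620 = 180.249/495.620 = 0.3637.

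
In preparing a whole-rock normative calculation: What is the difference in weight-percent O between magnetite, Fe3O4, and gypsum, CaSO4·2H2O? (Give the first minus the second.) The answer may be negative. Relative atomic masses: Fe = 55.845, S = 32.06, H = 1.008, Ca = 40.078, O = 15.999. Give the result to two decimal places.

-28.12 percentage points

M(Fe3O4) = 231.531 g/mol, so wt% O = 63.996/231.531 × 100 = 27.64%.
M(CaSO4·2H2O) = 172.164 g/mol, so wt% O = 95.994/172.164 × 100 = 55.76%.
27.64 − 55.76 = -28.12 pp.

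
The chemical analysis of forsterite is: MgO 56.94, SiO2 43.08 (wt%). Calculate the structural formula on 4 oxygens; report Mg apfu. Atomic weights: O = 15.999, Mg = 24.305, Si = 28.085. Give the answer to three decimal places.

MgO (M=40.304): mol = 1.41276; Mg = 1.41276, O = 1.41276.
SiO2 (M=60.083): mol = 0.71701; Si = 0.71701, O = 1.43402.
ΣO = 2.84678; factor = 4/ΣO = 1.40510.
Mg apfu = 1.41276 × 1.40510 = 1.985.

1.985 Mg apfu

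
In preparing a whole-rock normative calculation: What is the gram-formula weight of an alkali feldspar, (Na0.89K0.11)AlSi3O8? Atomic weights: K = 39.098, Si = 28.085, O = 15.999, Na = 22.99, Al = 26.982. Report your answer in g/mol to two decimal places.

263.99 g/mol

M = 0.89*22.99 + 0.11*39.098 + 1*26.982 + 3*28.085 + 8*15.999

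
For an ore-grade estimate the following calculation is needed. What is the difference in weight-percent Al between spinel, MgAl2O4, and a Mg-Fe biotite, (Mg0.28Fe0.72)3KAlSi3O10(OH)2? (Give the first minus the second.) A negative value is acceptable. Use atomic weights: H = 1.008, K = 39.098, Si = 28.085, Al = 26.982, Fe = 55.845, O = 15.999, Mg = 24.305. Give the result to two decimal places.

32.37 percentage points

Al in MgAl2O4: molar mass 142.265 g/mol; 2×26.982 = 53.964 g → 37.93 wt%.
Al in (Mg0.28Fe0.72)3KAlSi3O10(OH)2: molar mass 485.380 g/mol; 1×26.982 = 26.982 g → 5.56 wt%.
Difference = 37.93 − 5.56 = 32.37 percentage points.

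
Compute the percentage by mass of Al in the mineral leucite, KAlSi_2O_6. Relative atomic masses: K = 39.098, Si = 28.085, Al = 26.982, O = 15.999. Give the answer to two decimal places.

Formula mass = 1*39.098 + 1*26.982 + 2*28.085 + 6*15.999 = 218.244 g/mol, of which 26.982 g is Al.
So Al makes up 26.982/218.244 = 0.1236 of the mass, i.e. 12.36%.

12.36 mass %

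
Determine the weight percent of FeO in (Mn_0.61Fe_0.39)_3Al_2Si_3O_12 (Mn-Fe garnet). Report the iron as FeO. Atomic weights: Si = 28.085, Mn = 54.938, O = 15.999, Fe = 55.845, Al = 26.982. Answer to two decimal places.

Molar mass of (Mn_0.61Fe_0.39)_3Al_2Si_3O_12 = 1.83·54.938 + 1.17·55.845 + 2·26.982 + 3·28.085 + 12·15.999 = 496.082 g/mol.
Each formula unit contains 1.17 Fe, equivalent to 1.17/1 = 1.1700 mol FeO.
M(FeO) = 1×55.845 + 1×15.999 = 71.844 g/mol.
Mass of FeO per formula unit = 1.1700 × 71.844 = 84.057 g.
FeO wt% = 84.057 / 496.082 × 100 = 16.94%.

16.94 wt%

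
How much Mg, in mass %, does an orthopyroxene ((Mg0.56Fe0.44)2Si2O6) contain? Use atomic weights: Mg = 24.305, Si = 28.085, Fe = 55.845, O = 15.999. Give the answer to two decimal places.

M((Mg0.56Fe0.44)2Si2O6) = 228.529 g/mol.
Mg contributes 1.12 × 24.305 = 27.222 g per mole.
27.222/228.529 = 0.1191 → 11.91%.

11.91 mass %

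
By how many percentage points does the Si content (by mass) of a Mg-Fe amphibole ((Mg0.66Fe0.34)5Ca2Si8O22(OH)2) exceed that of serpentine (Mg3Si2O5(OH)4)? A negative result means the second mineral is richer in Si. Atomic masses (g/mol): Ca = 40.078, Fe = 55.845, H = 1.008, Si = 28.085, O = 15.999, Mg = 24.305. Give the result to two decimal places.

Si in (Mg0.66Fe0.34)5Ca2Si8O22(OH)2: molar mass 865.971 g/mol; 8×28.085 = 224.680 g → 25.95 wt%.
Si in Mg3Si2O5(OH)4: molar mass 277.108 g/mol; 2×28.085 = 56.170 g → 20.27 wt%.
Difference = 25.95 − 20.27 = 5.68 percentage points.

5.68 percentage points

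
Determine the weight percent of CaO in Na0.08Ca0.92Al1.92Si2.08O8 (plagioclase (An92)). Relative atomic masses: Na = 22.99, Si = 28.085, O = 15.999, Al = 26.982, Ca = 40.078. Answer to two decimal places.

Formula mass = 276.925 g/mol.
0.92 Ca → 0.9200 mol CaO per formula unit; M(CaO) = 56.077, so CaO mass = 51.591 g.
51.591/276.925 × 100 = 18.63 wt%.

18.63 wt%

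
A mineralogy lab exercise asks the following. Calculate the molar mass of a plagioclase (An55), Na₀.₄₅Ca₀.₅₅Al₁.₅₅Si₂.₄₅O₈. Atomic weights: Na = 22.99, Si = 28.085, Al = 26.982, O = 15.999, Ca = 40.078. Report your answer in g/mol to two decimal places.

The formula mass is the sum 0.45*22.99 + 0.55*40.078 + 1.55*26.982 + 2.45*28.085 + 8*15.999.

271.01 g/mol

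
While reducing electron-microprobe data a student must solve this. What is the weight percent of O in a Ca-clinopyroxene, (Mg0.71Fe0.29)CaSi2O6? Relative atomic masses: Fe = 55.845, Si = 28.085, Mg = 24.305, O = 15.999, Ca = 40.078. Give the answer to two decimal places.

Molar mass of (Mg0.71Fe0.29)CaSi2O6: 0.71*24.305 + 0.29*55.845 + 1*40.078 + 2*28.085 + 6*15.999 = 225.694 g/mol.
Mass of O per formula unit: 6 × 15.999 = 95.994 g.
Weight fraction O = 95.994 / 225.694 = 0.4253.

42.53 wt%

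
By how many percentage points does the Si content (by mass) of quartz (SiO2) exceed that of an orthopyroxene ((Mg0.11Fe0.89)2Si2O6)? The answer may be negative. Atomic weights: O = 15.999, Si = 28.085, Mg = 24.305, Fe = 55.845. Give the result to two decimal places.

First mineral: 28.085 g Si in 60.083 g formula = 46.74 wt% Si.
Second mineral: 56.170 g Si in 256.915 g formula = 21.86 wt% Si.
46.74% − 21.86% gives a difference of 24.88 percentage points.

24.88 percentage points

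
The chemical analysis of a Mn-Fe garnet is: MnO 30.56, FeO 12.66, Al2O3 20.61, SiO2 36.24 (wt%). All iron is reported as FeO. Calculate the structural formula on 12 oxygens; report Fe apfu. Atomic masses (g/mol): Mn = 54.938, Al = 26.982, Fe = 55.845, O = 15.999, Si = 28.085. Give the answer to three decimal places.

30.56 wt% MnO ÷ 70.937 g/mol = 0.43080 mol, giving 0.43080 Mn and 0.43080 O.
12.66 wt% FeO ÷ 71.844 g/mol = 0.17622 mol, giving 0.17622 Fe and 0.17622 O.
20.61 wt% Al2O3 ÷ 101.961 g/mol = 0.20214 mol, giving 0.40428 Al and 0.60642 O.
36.24 wt% SiO2 ÷ 60.083 g/mol = 0.60317 mol, giving 0.60317 Si and 1.20634 O.
Oxygen sums to 2.41978; scaling by 12/2.41978 = 4.95913 puts the formula on 12 O.
Fe: 0.17622 × 4.95913 = 0.874 atoms per formula unit.

0.874 Fe apfu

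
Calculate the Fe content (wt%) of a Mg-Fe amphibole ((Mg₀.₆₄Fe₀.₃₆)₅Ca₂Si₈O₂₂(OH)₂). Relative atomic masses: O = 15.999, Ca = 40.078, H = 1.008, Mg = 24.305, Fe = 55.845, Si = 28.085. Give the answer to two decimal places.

11.57 wt%

Formula mass = 3.20×24.305 + 1.80×55.845 + 2×40.078 + 8×28.085 + 24×15.999 + 2×1.008 = 869.125 g/mol, of which 100.521 g is Fe.
So Fe makes up 100.521/869.125 = 0.1157 of the mass, i.e. 11.57%.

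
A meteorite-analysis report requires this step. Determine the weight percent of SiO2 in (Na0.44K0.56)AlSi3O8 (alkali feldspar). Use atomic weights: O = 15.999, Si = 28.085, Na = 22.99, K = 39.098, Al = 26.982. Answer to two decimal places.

66.45 wt%

M((Na0.44K0.56)AlSi3O8) = 271.239 g/mol; M(SiO2) = 60.083 g/mol.
Moles SiO2 per formula unit = 3 Si ÷ 1 = 3.0000.
SiO2 fraction = (3.0000 × 60.083) / 271.239 = 180.249/271.239 = 0.6645.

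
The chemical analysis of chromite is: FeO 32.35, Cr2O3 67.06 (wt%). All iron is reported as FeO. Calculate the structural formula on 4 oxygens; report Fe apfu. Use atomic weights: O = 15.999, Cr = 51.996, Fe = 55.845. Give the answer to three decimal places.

1.015 Fe apfu

FeO (M=71.844): mol = 0.45028; Fe = 0.45028, O = 0.45028.
Cr2O3 (M=151.989): mol = 0.44122; Cr = 0.88244, O = 1.32366.
ΣO = 1.77394; factor = 4/ΣO = 2.25487.
Fe apfu = 0.45028 × 2.25487 = 1.015.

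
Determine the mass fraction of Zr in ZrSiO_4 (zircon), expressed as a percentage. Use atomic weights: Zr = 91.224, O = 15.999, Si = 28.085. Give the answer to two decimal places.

Molar mass of ZrSiO_4: 1*91.224 + 1*28.085 + 4*15.999 = 183.305 g/mol.
Mass of Zr per formula unit: 1 × 91.224 = 91.224 g.
Weight fraction Zr = 91.224 / 183.305 = 0.4977.

49.77 weight percent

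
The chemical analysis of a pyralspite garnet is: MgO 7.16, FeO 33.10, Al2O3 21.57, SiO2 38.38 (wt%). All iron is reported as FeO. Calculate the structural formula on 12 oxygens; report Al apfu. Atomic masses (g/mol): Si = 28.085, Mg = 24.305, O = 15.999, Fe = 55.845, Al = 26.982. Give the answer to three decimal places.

1.991 Al apfu

7.16 wt% MgO ÷ 40.304 g/mol = 0.17765 mol, giving 0.17765 Mg and 0.17765 O.
33.10 wt% FeO ÷ 71.844 g/mol = 0.46072 mol, giving 0.46072 Fe and 0.46072 O.
21.57 wt% Al2O3 ÷ 101.961 g/mol = 0.21155 mol, giving 0.42310 Al and 0.63465 O.
38.38 wt% SiO2 ÷ 60.083 g/mol = 0.63878 mol, giving 0.63878 Si and 1.27756 O.
Oxygen sums to 2.55058; scaling by 12/2.55058 = 4.70481 puts the formula on 12 O.
Al: 0.42310 × 4.70481 = 1.991 atoms per formula unit.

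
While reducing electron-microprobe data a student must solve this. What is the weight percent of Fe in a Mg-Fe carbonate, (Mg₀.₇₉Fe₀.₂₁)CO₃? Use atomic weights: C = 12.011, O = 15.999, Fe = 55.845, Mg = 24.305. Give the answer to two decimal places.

M((Mg₀.₇₉Fe₀.₂₁)CO₃) = 90.936 g/mol.
Fe contributes 0.21 × 55.845 = 11.727 g per mole.
11.727/90.936 = 0.1290 → 12.90%.

12.90 mass %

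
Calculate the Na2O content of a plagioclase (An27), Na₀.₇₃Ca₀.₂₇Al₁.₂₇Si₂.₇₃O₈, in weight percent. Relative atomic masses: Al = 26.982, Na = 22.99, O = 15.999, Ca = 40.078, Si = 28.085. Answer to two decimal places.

8.49 wt%

Formula mass = 266.535 g/mol.
0.73 Na → 0.3650 mol Na2O per formula unit; M(Na2O) = 61.979, so Na2O mass = 22.622 g.
22.622/266.535 × 100 = 8.49 wt%.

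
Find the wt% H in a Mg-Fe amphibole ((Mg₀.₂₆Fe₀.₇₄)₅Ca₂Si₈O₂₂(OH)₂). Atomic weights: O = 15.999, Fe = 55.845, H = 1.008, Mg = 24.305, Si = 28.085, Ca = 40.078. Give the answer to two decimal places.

0.22 wt%

Formula mass = 1.30×24.305 + 3.70×55.845 + 2×40.078 + 8×28.085 + 24×15.999 + 2×1.008 = 929.051 g/mol, of which 2.016 g is H.
So H makes up 2.016/929.051 = 0.0022 of the mass, i.e. 0.22%.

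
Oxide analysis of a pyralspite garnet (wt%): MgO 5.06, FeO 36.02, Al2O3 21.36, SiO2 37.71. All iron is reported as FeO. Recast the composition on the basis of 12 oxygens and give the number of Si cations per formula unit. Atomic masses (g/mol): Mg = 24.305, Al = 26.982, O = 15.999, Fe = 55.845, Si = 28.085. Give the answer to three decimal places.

3.000 Si apfu

5.06 wt% MgO ÷ 40.304 g/mol = 0.12555 mol, giving 0.12555 Mg and 0.12555 O.
36.02 wt% FeO ÷ 71.844 g/mol = 0.50136 mol, giving 0.50136 Fe and 0.50136 O.
21.36 wt% Al2O3 ÷ 101.961 g/mol = 0.20949 mol, giving 0.41898 Al and 0.62847 O.
37.71 wt% SiO2 ÷ 60.083 g/mol = 0.62763 mol, giving 0.62763 Si and 1.25526 O.
Oxygen sums to 2.51064; scaling by 12/2.51064 = 4.77966 puts the formula on 12 O.
Si: 0.62763 × 4.77966 = 3.000 atoms per formula unit.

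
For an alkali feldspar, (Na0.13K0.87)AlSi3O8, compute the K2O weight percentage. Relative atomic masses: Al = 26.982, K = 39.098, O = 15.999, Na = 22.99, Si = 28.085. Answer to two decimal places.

14.83 wt%

M((Na0.13K0.87)AlSi3O8) = 276.233 g/mol; M(K2O) = 94.195 g/mol.
Moles K2O per formula unit = 0.87 K ÷ 2 = 0.4350.
K2O fraction = (0.4350 × 94.195) / 276.233 = 40.975/276.233 = 0.1483.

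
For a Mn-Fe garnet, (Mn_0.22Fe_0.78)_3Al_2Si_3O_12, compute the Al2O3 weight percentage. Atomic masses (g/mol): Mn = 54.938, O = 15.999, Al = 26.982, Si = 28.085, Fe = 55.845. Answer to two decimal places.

20.51 wt%

Formula mass = 497.143 g/mol.
2 Al → 1.0000 mol Al2O3 per formula unit; M(Al2O3) = 101.961, so Al2O3 mass = 101.961 g.
101.961/497.143 × 100 = 20.51 wt%.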